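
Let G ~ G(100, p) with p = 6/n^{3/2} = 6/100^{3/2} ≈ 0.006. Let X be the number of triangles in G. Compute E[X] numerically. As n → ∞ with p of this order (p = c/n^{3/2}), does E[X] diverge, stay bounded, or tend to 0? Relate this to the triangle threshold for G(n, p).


Number of potential triangles: C(100, 3) = 161700.
Each occurs with probability p³ ≈ (0.006)³ ≈ 2.160000e-07.
By linearity: E[X] = C(100, 3)·p³ ≈ 161700 · 2.160000e-07 ≈ 0.0349.
Since α = 3/2 > 1, p = c/n^{3/2} = o(1/n) is below the triangle threshold p ~ 1/n. Asymptotically E[X] ~ (c³/6)·n^{3(1−α)} = (6³/6)·n^{-1.5} → 0, so by Markov's inequality G has no triangles w.h.p.

E[X] ≈ 0.0349; in regime p = Θ(1/n^{3/2}) E[X] tends to 0 (below the triangle threshold p ~ 1/n).


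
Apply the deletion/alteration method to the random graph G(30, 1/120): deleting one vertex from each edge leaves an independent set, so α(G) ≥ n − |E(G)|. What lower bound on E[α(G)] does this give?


E[|E(G)|] = C(30, 2)·p = 435 · (1/120) = 29/8.
E[α(G)] ≥ n − E[|E(G)|] = 30 − 29/8 = 211/8.
Numerically: ≈ 26.3750.
(This is only a lower bound; the true E[α(G)] may be larger.)

E[α(G)] ≥ 211/8 ≈ 26.3750.


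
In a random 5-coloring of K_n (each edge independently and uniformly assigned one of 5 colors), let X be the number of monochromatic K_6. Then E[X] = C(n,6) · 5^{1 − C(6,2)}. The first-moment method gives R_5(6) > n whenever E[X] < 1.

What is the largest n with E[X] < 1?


We need C(n, 6) · 5^{1 − 15} < 1, i.e. C(n, 6) < 5^{15 − 1} = 6103515625.
Check values of n near the boundary:
  n = 125: C(125, 6) = 4690625500; 4690625500 < 6103515625? YES
  n = 126: C(126, 6) = 4925156775; 4925156775 < 6103515625? YES
  n = 127: C(127, 6) = 5169379425; 5169379425 < 6103515625? YES
  n = 128: C(128, 6) = 5423611200; 5423611200 < 6103515625? YES
  n = 129: C(129, 6) = 5688177600; 5688177600 < 6103515625? YES
  n = 130: C(130, 6) = 5963412000; 5963412000 < 6103515625? YES
  n = 131: C(131, 6) = 6249655776; 6249655776 < 6103515625? NO
The largest n with C(n, 6) < 6103515625 is n = 130 (where E[X] = 47707296/48828125 ≈ 0.977). Hence R_5(6) > 130, i.e. R_5(6) ≥ 131.

Largest n = 130; hence R_5(6) > 130.


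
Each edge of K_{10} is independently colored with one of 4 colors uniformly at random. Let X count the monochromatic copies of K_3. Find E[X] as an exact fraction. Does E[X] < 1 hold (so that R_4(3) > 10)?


E[X] = C(10, 3) · 4^{1 − 3} = 120 · 4^{−2} = 120/16.
As a reduced fraction: E[X] = 15/2 ≈ 7.500.
Is E[X] < 1? NO.
Since E[X] ≥ 1, the first-moment bound is inconclusive at n = 10; it does NOT by itself certify R_4(3) > 10.

E[X] = 15/2 ≈ 7.500; E[X] ≥ 1; first-moment method inconclusive here.


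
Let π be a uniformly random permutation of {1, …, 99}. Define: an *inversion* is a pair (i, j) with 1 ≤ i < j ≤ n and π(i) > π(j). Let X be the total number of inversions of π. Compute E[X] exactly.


Write X = Σ X_I over the C(99, 2) = 4851 pairs i < j, with X_I the indicator of one inversion.
There are 4851 indicators.
For each fixed pair i < j, the values π(i) and π(j) are two distinct elements of {1, …, 99} in uniformly random order; by symmetry P[π(i) > π(j)] = 1/2.
By linearity: E[X] = 4851 · (1/2) = C(99, 2) · (1/2) = 4851/2 = 4851/2 ≈ 2425.500.

E[X] = 4851/2 = 2425.500.


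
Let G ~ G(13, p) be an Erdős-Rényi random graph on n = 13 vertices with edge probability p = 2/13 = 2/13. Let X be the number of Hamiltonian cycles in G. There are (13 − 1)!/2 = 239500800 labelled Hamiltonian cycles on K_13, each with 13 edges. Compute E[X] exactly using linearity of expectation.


K_13 has (13 − 1)!/2 = 239500800 labelled Hamiltonian cycles.
For each such Hamiltonian cycle H, let X_H = 1 if all 13 edges of H are present in G. Then P[X_H = 1] = p^{13} = (2/13)^{13} = 8192/302875106592253.
By linearity: E[X] = Σ_H E[X_H] = 239500800 · p^{13} = 239500800 · 8192/302875106592253 = 1961990553600/302875106592253.
Numerically: E[X] ≈ 0.00647789.

E[X] = 239500800 · (2/13)^{13} = 1961990553600/302875106592253 ≈ 0.00647789.


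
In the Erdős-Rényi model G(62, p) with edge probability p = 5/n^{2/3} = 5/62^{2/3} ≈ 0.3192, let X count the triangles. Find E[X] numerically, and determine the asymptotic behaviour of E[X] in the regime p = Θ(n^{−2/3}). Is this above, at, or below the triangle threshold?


Number of potential triangles: C(62, 3) = 37820.
Each occurs with probability p³ ≈ (0.3192)³ ≈ 3.251821e-02.
By linearity: E[X] = C(62, 3)·p³ ≈ 37820 · 3.251821e-02 ≈ 1229.8387.
Since α = 2/3 < 1, p = c/n^{2/3} ≫ 1/n is above the triangle threshold p ~ 1/n. Asymptotically E[X] ~ (c³/6)·n^{3(1−α)} = (5³/6)·n^{1} → ∞; triangles are abundant w.h.p.

E[X] ≈ 1229.8387; in regime p = Θ(1/n^{2/3}) E[X] diverges (above the triangle threshold p ~ 1/n).


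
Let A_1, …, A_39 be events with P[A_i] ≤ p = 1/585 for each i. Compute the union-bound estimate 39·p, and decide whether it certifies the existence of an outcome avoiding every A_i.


Union bound: P[∪_{i=1}^{39} A_i] ≤ Σ_i P[A_i] ≤ 39·p = 39·(1/585) = 1/15.
Numerically: 1/15 ≈ 0.066667.
Is 1/15 < 1? YES.
Since P[∪ A_i] ≤ 1/15 < 1, the complement has P[∩ A_i^c] ≥ 1 − 1/15 = 14/15 > 0, so some outcome avoids every A_i.

39·p = 1/15 ≈ 0.066667; existence CERTIFIED by the union bound.


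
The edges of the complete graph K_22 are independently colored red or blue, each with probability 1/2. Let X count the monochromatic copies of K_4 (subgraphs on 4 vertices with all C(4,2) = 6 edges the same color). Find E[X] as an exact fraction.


Let X = Σ_S X_S over the C(22, 4) = 7315 subsets S of size 4, where X_S = 1 if the K_4 on S is monochromatic.
For a fixed S, the K_4 on S has C(4, 2) = 6 edges. P[all 6 edges red] = (1/2)^6, and likewise for blue, so P[monochromatic] = 2·(1/2)^6 = 2^{1 − 6} = 1/32.
Summing: E[X] = C(22, 4) · 2^{1 − 6} = 7315 · 1/32 = 7315/32.
Numerically: E[X] ≈ 228.594.

E[X] = C(22,4)·2^(1−C(4,2)) = 7315/32 ≈ 228.594.


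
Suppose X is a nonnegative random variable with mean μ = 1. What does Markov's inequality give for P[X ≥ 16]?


μ = E[X] = 1, a = 16.
Markov: P[X ≥ 16] ≤ μ/a = (1)/16 = 1/16.
Numerically: ≈ 0.062.
(Since a = 16 > μ = 1.000, the bound 1/16 is < 1 and informative.)

P[X ≥ 16] ≤ 1/16 ≈ 0.062.


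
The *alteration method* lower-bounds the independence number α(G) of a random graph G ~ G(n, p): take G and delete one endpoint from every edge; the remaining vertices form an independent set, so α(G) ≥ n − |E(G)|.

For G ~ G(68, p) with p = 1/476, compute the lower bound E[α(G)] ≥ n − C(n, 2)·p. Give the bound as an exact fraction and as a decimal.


E[|E(G)|] = C(68, 2)·p = 2278 · (1/476) = 67/14.
E[α(G)] ≥ n − E[|E(G)|] = 68 − 67/14 = 885/14.
Numerically: ≈ 63.214286.
(This is only a lower bound; the true E[α(G)] may be larger.)

E[α(G)] ≥ 885/14 ≈ 63.214286.


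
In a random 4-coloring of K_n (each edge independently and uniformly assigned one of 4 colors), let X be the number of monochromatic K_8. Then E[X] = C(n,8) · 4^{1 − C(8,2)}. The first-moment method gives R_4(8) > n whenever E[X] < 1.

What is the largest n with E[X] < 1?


We need C(n, 8) · 4^{1 − 28} < 1, i.e. C(n, 8) < 4^{28 − 1} = 18014398509481984.
Check values of n near the boundary:
  n = 402: C(402, 8) = 15770615726749950; 15770615726749950 < 18014398509481984? YES
  n = 403: C(403, 8) = 16090020602228430; 16090020602228430 < 18014398509481984? YES
  n = 404: C(404, 8) = 16415071523485570; 16415071523485570 < 18014398509481984? YES
  n = 405: C(405, 8) = 16745853821188050; 16745853821188050 < 18014398509481984? YES
  n = 406: C(406, 8) = 17082453897995850; 17082453897995850 < 18014398509481984? YES
  n = 407: C(407, 8) = 17424959239309050; 17424959239309050 < 18014398509481984? YES
  n = 408: C(408, 8) = 17773458424095231; 17773458424095231 < 18014398509481984? YES
  n = 409: C(409, 8) = 18128041135797879; 18128041135797879 < 18014398509481984? NO
The largest n with C(n, 8) < 18014398509481984 is n = 408 (where E[X] = 17773458424095231/18014398509481984 ≈ 0.986625). Hence R_4(8) > 408, i.e. R_4(8) ≥ 409.

Largest n = 408; hence R_4(8) > 408.


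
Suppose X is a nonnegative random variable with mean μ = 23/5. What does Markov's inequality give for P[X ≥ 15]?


μ = E[X] = 23/5, a = 15.
Markov: P[X ≥ 15] ≤ μ/a = (23/5)/15 = 23/75.
Numerically: ≈ 0.3067.
(Since a = 15 > μ = 4.6000, the bound 23/75 is < 1 and informative.)

P[X ≥ 15] ≤ 23/75 ≈ 0.3067.


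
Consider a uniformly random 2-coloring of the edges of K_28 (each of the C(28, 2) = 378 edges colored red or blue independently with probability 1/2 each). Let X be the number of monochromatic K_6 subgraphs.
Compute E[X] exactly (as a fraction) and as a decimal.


Let X = Σ_S X_S over the C(28, 6) = 376740 subsets S of size 6, where X_S = 1 if the K_6 on S is monochromatic.
For a fixed S, the K_6 on S has C(6, 2) = 15 edges. P[all 15 edges red] = (1/2)^15, and likewise for blue, so P[monochromatic] = 2·(1/2)^15 = 2^{1 − 15} = 1/16384.
By linearity: E[X] = C(28, 6) · 2^{1 − 15} = 376740 · 1/16384 = 94185/4096.
Numerically: E[X] ≈ 22.99438.

E[X] = C(28,6)·2^(1−C(6,2)) = 94185/4096 ≈ 22.99438.


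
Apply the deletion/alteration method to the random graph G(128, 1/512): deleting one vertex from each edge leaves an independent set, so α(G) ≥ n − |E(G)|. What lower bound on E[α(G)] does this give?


E[|E(G)|] = C(128, 2)·p = 8128 · (1/512) = 127/8.
E[α(G)] ≥ n − E[|E(G)|] = 128 − 127/8 = 897/8.
Numerically: ≈ 112.1250.
(This is only a lower bound; the true E[α(G)] may be larger.)

E[α(G)] ≥ 897/8 ≈ 112.1250.


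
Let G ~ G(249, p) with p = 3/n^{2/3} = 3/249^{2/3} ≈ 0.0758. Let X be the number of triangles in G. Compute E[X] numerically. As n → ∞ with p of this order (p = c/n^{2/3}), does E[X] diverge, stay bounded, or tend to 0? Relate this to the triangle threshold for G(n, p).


Number of potential triangles: C(249, 3) = 2542124.
Each occurs with probability p³ ≈ (0.0758)³ ≈ 4.354768e-04.
By linearity: E[X] = C(249, 3)·p³ ≈ 2542124 · 4.354768e-04 ≈ 1107.0361.
Since α = 2/3 < 1, p = c/n^{2/3} ≫ 1/n is above the triangle threshold p ~ 1/n. Asymptotically E[X] ~ (c³/6)·n^{3(1−α)} = (3³/6)·n^{1} → ∞; triangles are abundant w.h.p.

E[X] ≈ 1107.0361; in regime p = Θ(1/n^{2/3}) E[X] diverges (above the triangle threshold p ~ 1/n).


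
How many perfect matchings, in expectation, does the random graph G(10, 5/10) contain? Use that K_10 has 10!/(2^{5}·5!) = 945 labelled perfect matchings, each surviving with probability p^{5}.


K_10 has 10!/(2^{5}·5!) = 945 labelled perfect matchings.
For each such perfect matching H, let X_H = 1 if all 5 edges of H are present in G. Then P[X_H = 1] = p^{5} = (1/2)^{5} = 1/32.
By linearity of expectation: E[X] = Σ_H E[X_H] = 945 · p^{5} = 945 · 1/32 = 945/32.
Numerically: E[X] ≈ 29.5.

E[X] = 945 · (1/2)^{5} = 945/32 ≈ 29.5.


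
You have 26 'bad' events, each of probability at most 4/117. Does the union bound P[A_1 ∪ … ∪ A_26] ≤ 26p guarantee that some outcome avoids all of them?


Union bound: P[∪_{i=1}^{26} A_i] ≤ Σ_i P[A_i] ≤ 26·p = 26·(4/117) = 8/9.
Numerically: 8/9 ≈ 0.888889.
Is 8/9 < 1? YES.
Since P[∪ A_i] ≤ 8/9 < 1, the complement has P[∩ A_i^c] ≥ 1 − 8/9 = 1/9 > 0, so some outcome avoids every A_i.

26·p = 8/9 ≈ 0.888889; existence CERTIFIED by the union bound.


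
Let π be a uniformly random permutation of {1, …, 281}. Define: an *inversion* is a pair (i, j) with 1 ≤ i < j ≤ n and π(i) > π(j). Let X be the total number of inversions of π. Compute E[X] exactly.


Write X = Σ X_I over the C(281, 2) = 39340 pairs i < j, with X_I the indicator of one inversion.
There are 39340 indicators.
For each fixed pair i < j, the values π(i) and π(j) are two distinct elements of {1, …, 281} in uniformly random order; by symmetry P[π(i) > π(j)] = 1/2.
By linearity: E[X] = 39340 · (1/2) = C(281, 2) · (1/2) = 39340/2 = 19670 ≈ 19670.0000.

E[X] = 19670 = 19670.0000.


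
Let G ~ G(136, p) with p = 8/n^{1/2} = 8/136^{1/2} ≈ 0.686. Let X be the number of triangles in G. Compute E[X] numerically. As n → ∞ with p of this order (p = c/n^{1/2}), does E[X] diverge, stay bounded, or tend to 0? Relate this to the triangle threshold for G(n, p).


Number of potential triangles: C(136, 3) = 410040.
Each occurs with probability p³ ≈ (0.686)³ ≈ 3.22821e-01.
By linearity: E[X] = C(136, 3)·p³ ≈ 410040 · 3.22821e-01 ≈ 132369.468.
Since α = 1/2 < 1, p = c/n^{1/2} ≫ 1/n is above the triangle threshold p ~ 1/n. Asymptotically E[X] ~ (c³/6)·n^{3(1−α)} = (8³/6)·n^{1.5} → ∞; triangles are abundant w.h.p.

E[X] ≈ 132369.468; in regime p = Θ(1/n^{1/2}) E[X] diverges (above the triangle threshold p ~ 1/n).


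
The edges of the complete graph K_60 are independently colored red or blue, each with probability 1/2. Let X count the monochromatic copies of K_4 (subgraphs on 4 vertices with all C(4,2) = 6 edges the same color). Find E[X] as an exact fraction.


Let X = Σ_S X_S over the C(60, 4) = 487635 subsets S of size 4, where X_S = 1 if the K_4 on S is monochromatic.
For a fixed S, the K_4 on S has C(4, 2) = 6 edges. P[all 6 edges red] = (1/2)^6, and likewise for blue, so P[monochromatic] = 2·(1/2)^6 = 2^{1 − 6} = 1/32.
By linearity: E[X] = C(60, 4) · 2^{1 − 6} = 487635 · 1/32 = 487635/32.
Numerically: E[X] ≈ 15238.593750.

E[X] = C(60,4)·2^(1−C(4,2)) = 487635/32 ≈ 15238.593750.


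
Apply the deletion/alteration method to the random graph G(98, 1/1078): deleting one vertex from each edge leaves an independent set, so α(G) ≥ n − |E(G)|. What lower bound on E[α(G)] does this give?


E[|E(G)|] = C(98, 2)·p = 4753 · (1/1078) = 97/22.
E[α(G)] ≥ n − E[|E(G)|] = 98 − 97/22 = 2059/22.
Numerically: ≈ 93.590909.
(This is only a lower bound; the true E[α(G)] may be larger.)

E[α(G)] ≥ 2059/22 ≈ 93.590909.


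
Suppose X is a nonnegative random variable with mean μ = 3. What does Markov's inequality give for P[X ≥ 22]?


μ = E[X] = 3, a = 22.
Markov: P[X ≥ 22] ≤ μ/a = (3)/22 = 3/22.
Numerically: ≈ 0.1364.
(Since a = 22 > μ = 3.0000, the bound 3/22 is < 1 and informative.)

P[X ≥ 22] ≤ 3/22 ≈ 0.1364.


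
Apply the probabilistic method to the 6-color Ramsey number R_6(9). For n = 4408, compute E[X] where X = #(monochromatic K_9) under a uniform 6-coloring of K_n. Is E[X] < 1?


E[X] = C(4408, 9) · 6^{1 − 36} = 1717362945146264156457459600 · 6^{−35} = 1717362945146264156457459600/1719070799748422591028658176.
As a reduced fraction: E[X] = 35778394690547169926197075/35813974994758803979763712 ≈ 0.999.
Is E[X] < 1? YES.
Since E[X] < 1, there exists a 6-coloring of K_{4408} with no monochromatic K_9; hence R_6(9) > 4408.

E[X] = 35778394690547169926197075/35813974994758803979763712 ≈ 0.999; E[X] < 1, so R_6(9) > 4408.


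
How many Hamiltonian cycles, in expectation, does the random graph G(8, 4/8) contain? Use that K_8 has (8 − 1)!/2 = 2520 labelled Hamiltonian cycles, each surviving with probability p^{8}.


K_8 has (8 − 1)!/2 = 2520 labelled Hamiltonian cycles.
For each such Hamiltonian cycle H, let X_H = 1 if all 8 edges of H are present in G. Then P[X_H = 1] = p^{8} = (1/2)^{8} = 1/256.
Summing the indicators: E[X] = Σ_H E[X_H] = 2520 · p^{8} = 2520 · 1/256 = 315/32.
Numerically: E[X] ≈ 9.8438.

E[X] = 2520 · (1/2)^{8} = 315/32 ≈ 9.8438.


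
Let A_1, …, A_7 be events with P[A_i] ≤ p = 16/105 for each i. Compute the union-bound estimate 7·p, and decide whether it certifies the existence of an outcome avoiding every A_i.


Union bound: P[∪_{i=1}^{7} A_i] ≤ Σ_i P[A_i] ≤ 7·p = 7·(16/105) = 16/15.
Numerically: 16/15 ≈ 1.06667.
Is 16/15 < 1? NO.
Since the bound 16/15 is ≥ 1, the union bound is uninformative here; it does NOT by itself certify existence.

7·p = 16/15 ≈ 1.06667; existence NOT certified by the union bound.


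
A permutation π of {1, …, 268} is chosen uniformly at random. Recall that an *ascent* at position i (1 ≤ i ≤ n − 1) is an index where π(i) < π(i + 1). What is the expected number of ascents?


Write X = Σ X_I over i = 1, …, 267, with X_I the indicator of one ascent.
There are 267 indicators.
For each fixed i, the pair (π(i), π(i+1)) is a uniformly random ordered pair of distinct values from {1, …, 268}; by symmetry P[π(i) < π(i+1)] = 1/2.
By linearity: E[X] = 267 · (1/2) = (268 − 1) · (1/2) = 267/2 ≈ 133.5000.

E[X] = 267/2 = 133.5000.


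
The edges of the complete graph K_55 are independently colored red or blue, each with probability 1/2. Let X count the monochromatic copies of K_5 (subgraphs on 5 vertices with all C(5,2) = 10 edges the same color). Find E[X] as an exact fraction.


Let X = Σ_S X_S over the C(55, 5) = 3478761 subsets S of size 5, where X_S = 1 if the K_5 on S is monochromatic.
For a fixed S, the K_5 on S has C(5, 2) = 10 edges. P[all 10 edges red] = (1/2)^10, and likewise for blue, so P[monochromatic] = 2·(1/2)^10 = 2^{1 − 10} = 1/512.
Summing: E[X] = C(55, 5) · 2^{1 − 10} = 3478761 · 1/512 = 3478761/512.
Numerically: E[X] ≈ 6794.45508.

E[X] = C(55,5)·2^(1−C(5,2)) = 3478761/512 ≈ 6794.45508.


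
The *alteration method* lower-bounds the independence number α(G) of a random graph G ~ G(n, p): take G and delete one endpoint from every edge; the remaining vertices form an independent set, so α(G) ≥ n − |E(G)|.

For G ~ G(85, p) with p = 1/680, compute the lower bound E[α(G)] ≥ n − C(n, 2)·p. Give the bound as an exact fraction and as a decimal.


E[|E(G)|] = C(85, 2)·p = 3570 · (1/680) = 21/4.
E[α(G)] ≥ n − E[|E(G)|] = 85 − 21/4 = 319/4.
Numerically: ≈ 79.7500.
(This is only a lower bound; the true E[α(G)] may be larger.)

E[α(G)] ≥ 319/4 ≈ 79.7500.


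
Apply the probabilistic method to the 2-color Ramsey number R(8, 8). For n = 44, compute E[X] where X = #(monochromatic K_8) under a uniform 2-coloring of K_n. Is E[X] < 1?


E[X] = C(44, 8) · 2^{1 − 28} = 177232627 · 2^{−27} = 177232627/134217728.
As a reduced fraction: E[X] = 177232627/134217728 ≈ 1.320.
Is E[X] < 1? NO.
Since E[X] ≥ 1, the first-moment bound is inconclusive at n = 44; it does NOT by itself certify R(8, 8) > 44.

E[X] = 177232627/134217728 ≈ 1.320; E[X] ≥ 1; first-moment method inconclusive here.


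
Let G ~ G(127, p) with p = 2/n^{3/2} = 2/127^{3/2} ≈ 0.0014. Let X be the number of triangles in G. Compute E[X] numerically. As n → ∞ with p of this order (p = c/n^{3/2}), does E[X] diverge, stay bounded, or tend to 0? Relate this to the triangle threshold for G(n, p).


Number of potential triangles: C(127, 3) = 333375.
Each occurs with probability p³ ≈ (0.0014)³ ≈ 2.72881e-09.
By linearity: E[X] = C(127, 3)·p³ ≈ 333375 · 2.72881e-09 ≈ 0.001.
Since α = 3/2 > 1, p = c/n^{3/2} = o(1/n) is below the triangle threshold p ~ 1/n. Asymptotically E[X] ~ (c³/6)·n^{3(1−α)} = (2³/6)·n^{-1.5} → 0, so by Markov's inequality G has no triangles w.h.p.

E[X] ≈ 0.001; in regime p = Θ(1/n^{3/2}) E[X] tends to 0 (below the triangle threshold p ~ 1/n).


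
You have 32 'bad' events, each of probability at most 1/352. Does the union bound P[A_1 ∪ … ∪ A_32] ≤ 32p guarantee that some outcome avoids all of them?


Union bound: P[∪_{i=1}^{32} A_i] ≤ Σ_i P[A_i] ≤ 32·p = 32·(1/352) = 1/11.
Numerically: 1/11 ≈ 0.091.
Is 1/11 < 1? YES.
Since P[∪ A_i] ≤ 1/11 < 1, the complement has P[∩ A_i^c] ≥ 1 − 1/11 = 10/11 > 0, so some outcome avoids every A_i.

32·p = 1/11 ≈ 0.091; existence CERTIFIED by the union bound.


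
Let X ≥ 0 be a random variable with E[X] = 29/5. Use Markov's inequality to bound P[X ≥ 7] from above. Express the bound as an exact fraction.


μ = E[X] = 29/5, a = 7.
Markov: P[X ≥ 7] ≤ μ/a = (29/5)/7 = 29/35.
Numerically: ≈ 0.829.
(Since a = 7 > μ = 5.800, the bound 29/35 is < 1 and informative.)

P[X ≥ 7] ≤ 29/35 ≈ 0.829.


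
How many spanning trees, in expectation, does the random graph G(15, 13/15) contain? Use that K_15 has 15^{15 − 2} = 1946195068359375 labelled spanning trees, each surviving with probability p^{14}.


K_15 has 15^{15 − 2} = 1946195068359375 labelled spanning trees.
For each such spanning tree H, let X_H = 1 if all 14 edges of H are present in G. Then P[X_H = 1] = p^{14} = (13/15)^{14} = 3937376385699289/29192926025390625.
Summing the indicators: E[X] = Σ_H E[X_H] = 1946195068359375 · p^{14} = 1946195068359375 · 3937376385699289/29192926025390625 = 3937376385699289/15.
Numerically: E[X] ≈ 2.62492e+14.

E[X] = 1946195068359375 · (13/15)^{14} = 3937376385699289/15 ≈ 2.62492e+14.


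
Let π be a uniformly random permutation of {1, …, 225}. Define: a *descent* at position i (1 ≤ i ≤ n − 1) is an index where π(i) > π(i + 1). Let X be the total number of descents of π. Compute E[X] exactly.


Write X = Σ X_I over i = 1, …, 224, with X_I the indicator of one descent.
There are 224 indicators.
For each fixed i, the pair (π(i), π(i+1)) is a uniformly random ordered pair of distinct values from {1, …, 225}; by symmetry P[π(i) > π(i+1)] = 1/2.
By linearity: E[X] = 224 · (1/2) = (225 − 1) · (1/2) = 112 ≈ 112.00000.

E[X] = 112 = 112.00000.


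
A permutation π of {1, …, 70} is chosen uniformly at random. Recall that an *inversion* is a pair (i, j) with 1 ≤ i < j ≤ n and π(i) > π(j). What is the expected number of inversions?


Write X = Σ X_I over the C(70, 2) = 2415 pairs i < j, with X_I the indicator of one inversion.
There are 2415 indicators.
For each fixed pair i < j, the values π(i) and π(j) are two distinct elements of {1, …, 70} in uniformly random order; by symmetry P[π(i) > π(j)] = 1/2.
By linearity: E[X] = 2415 · (1/2) = C(70, 2) · (1/2) = 2415/2 = 2415/2 ≈ 1207.50000.

E[X] = 2415/2 = 1207.50000.


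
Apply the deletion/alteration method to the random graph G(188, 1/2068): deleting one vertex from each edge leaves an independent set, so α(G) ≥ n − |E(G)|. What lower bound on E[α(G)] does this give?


E[|E(G)|] = C(188, 2)·p = 17578 · (1/2068) = 17/2.
E[α(G)] ≥ n − E[|E(G)|] = 188 − 17/2 = 359/2.
Numerically: ≈ 179.50000.
(This is only a lower bound; the true E[α(G)] may be larger.)

E[α(G)] ≥ 359/2 ≈ 179.50000.


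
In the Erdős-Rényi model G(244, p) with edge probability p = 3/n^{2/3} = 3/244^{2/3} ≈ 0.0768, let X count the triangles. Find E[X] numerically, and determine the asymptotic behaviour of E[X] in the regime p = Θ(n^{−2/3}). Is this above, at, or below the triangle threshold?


Number of potential triangles: C(244, 3) = 2391444.
Each occurs with probability p³ ≈ (0.0768)³ ≈ 4.53507e-04.
By linearity: E[X] = C(244, 3)·p³ ≈ 2391444 · 4.53507e-04 ≈ 1084.537.
Since α = 2/3 < 1, p = c/n^{2/3} ≫ 1/n is above the triangle threshold p ~ 1/n. Asymptotically E[X] ~ (c³/6)·n^{3(1−α)} = (3³/6)·n^{1} → ∞; triangles are abundant w.h.p.

E[X] ≈ 1084.537; in regime p = Θ(1/n^{2/3}) E[X] diverges (above the triangle threshold p ~ 1/n).


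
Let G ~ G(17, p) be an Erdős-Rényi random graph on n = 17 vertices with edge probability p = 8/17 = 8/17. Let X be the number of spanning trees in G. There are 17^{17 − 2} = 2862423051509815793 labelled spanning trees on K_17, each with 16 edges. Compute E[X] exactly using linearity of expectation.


K_17 has 17^{17 − 2} = 2862423051509815793 labelled spanning trees.
For each such spanning tree H, let X_H = 1 if all 16 edges of H are present in G. Then P[X_H = 1] = p^{16} = (8/17)^{16} = 281474976710656/48661191875666868481.
By linearity: E[X] = Σ_H E[X_H] = 2862423051509815793 · p^{16} = 2862423051509815793 · 281474976710656/48661191875666868481 = 281474976710656/17.
Numerically: E[X] ≈ 1.656e+13.

E[X] = 2862423051509815793 · (8/17)^{16} = 281474976710656/17 ≈ 1.656e+13.


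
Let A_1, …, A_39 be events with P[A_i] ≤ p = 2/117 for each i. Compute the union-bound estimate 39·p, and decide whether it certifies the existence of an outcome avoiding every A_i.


Union bound: P[∪_{i=1}^{39} A_i] ≤ Σ_i P[A_i] ≤ 39·p = 39·(2/117) = 2/3.
Numerically: 2/3 ≈ 0.66667.
Is 2/3 < 1? YES.
Since P[∪ A_i] ≤ 2/3 < 1, the complement has P[∩ A_i^c] ≥ 1 − 2/3 = 1/3 > 0, so some outcome avoids every A_i.

39·p = 2/3 ≈ 0.66667; existence CERTIFIED by the union bound.


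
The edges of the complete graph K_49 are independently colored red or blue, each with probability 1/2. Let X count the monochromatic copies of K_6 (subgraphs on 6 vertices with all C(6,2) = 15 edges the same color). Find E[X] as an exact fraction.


Let X = Σ_S X_S over the C(49, 6) = 13983816 subsets S of size 6, where X_S = 1 if the K_6 on S is monochromatic.
For a fixed S, the K_6 on S has C(6, 2) = 15 edges. P[all 15 edges red] = (1/2)^15, and likewise for blue, so P[monochromatic] = 2·(1/2)^15 = 2^{1 − 15} = 1/16384.
By linearity: E[X] = C(49, 6) · 2^{1 − 15} = 13983816 · 1/16384 = 1747977/2048.
Numerically: E[X] ≈ 853.50439.

E[X] = C(49,6)·2^(1−C(6,2)) = 1747977/2048 ≈ 853.50439.


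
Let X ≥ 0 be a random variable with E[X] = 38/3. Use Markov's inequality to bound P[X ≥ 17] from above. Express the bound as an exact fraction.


μ = E[X] = 38/3, a = 17.
Markov: P[X ≥ 17] ≤ μ/a = (38/3)/17 = 38/51.
Numerically: ≈ 0.745098.
(Since a = 17 > μ = 12.666667, the bound 38/51 is < 1 and informative.)

P[X ≥ 17] ≤ 38/51 ≈ 0.745098.


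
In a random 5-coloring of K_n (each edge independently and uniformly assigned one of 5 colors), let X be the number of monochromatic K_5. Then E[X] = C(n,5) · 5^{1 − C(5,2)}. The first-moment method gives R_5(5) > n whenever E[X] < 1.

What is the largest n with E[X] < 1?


We need C(n, 5) · 5^{1 − 10} < 1, i.e. C(n, 5) < 5^{10 − 1} = 1953125.
Check values of n near the boundary:
  n = 44: C(44, 5) = 1086008; 1086008 < 1953125? YES
  n = 45: C(45, 5) = 1221759; 1221759 < 1953125? YES
  n = 46: C(46, 5) = 1370754; 1370754 < 1953125? YES
  n = 47: C(47, 5) = 1533939; 1533939 < 1953125? YES
  n = 48: C(48, 5) = 1712304; 1712304 < 1953125? YES
  n = 49: C(49, 5) = 1906884; 1906884 < 1953125? YES
  n = 50: C(50, 5) = 2118760; 2118760 < 1953125? NO
  n = 51: C(51, 5) = 2349060; 2349060 < 1953125? NO
  n = 52: C(52, 5) = 2598960; 2598960 < 1953125? NO
The largest n with C(n, 5) < 1953125 is n = 49 (where E[X] = 1906884/1953125 ≈ 0.976). Hence R_5(5) > 49, i.e. R_5(5) ≥ 50.

Largest n = 49; hence R_5(5) > 49.


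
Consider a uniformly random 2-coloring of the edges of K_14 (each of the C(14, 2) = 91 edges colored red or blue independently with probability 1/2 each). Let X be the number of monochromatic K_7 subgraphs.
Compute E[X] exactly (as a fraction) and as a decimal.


Let X = Σ_S X_S over the C(14, 7) = 3432 subsets S of size 7, where X_S = 1 if the K_7 on S is monochromatic.
For a fixed S, the K_7 on S has C(7, 2) = 21 edges. P[all 21 edges red] = (1/2)^21, and likewise for blue, so P[monochromatic] = 2·(1/2)^21 = 2^{1 − 21} = 1/1048576.
By linearity: E[X] = C(14, 7) · 2^{1 − 21} = 3432 · 1/1048576 = 429/131072.
Numerically: E[X] ≈ 0.003273.

E[X] = C(14,7)·2^(1−C(7,2)) = 429/131072 ≈ 0.003273.


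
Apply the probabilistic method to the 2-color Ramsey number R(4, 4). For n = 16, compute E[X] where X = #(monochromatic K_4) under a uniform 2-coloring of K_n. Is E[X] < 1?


E[X] = C(16, 4) · 2^{1 − 6} = 1820 · 2^{−5} = 1820/32.
As a reduced fraction: E[X] = 455/8 ≈ 56.8750000.
Is E[X] < 1? NO.
Since E[X] ≥ 1, the first-moment bound is inconclusive at n = 16; it does NOT by itself certify R(4, 4) > 16.

E[X] = 455/8 ≈ 56.8750000; E[X] ≥ 1; first-moment method inconclusive here.


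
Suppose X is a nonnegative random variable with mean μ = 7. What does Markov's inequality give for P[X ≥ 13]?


μ = E[X] = 7, a = 13.
Markov: P[X ≥ 13] ≤ μ/a = (7)/13 = 7/13.
Numerically: ≈ 0.538.
(Since a = 13 > μ = 7.000, the bound 7/13 is < 1 and informative.)

P[X ≥ 13] ≤ 7/13 ≈ 0.538.


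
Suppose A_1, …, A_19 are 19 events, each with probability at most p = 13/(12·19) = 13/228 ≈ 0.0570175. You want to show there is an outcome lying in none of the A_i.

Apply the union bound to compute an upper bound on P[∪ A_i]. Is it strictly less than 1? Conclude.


Union bound: P[∪_{i=1}^{19} A_i] ≤ Σ_i P[A_i] ≤ 19·p = 19·(13/228) = 13/12.
Numerically: 13/12 ≈ 1.0833333.
Is 13/12 < 1? NO.
Since the bound 13/12 is ≥ 1, the union bound is uninformative here; it does NOT by itself certify existence.

19·p = 13/12 ≈ 1.0833333; existence NOT certified by the union bound.


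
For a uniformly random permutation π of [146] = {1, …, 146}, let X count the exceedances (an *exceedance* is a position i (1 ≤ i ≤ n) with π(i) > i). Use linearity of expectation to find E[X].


Write X = Σ_{i=1}^{146} X_i, where X_i = 1_{π(i) > i}.
For each fixed i, π(i) is uniform over {1, …, 146} (marginal of a uniform permutation), so P[π(i) > i] = (n − i)/n. Summing: Σ_{i=1}^{146} (n − i)/n = (0 + 1 + … + 145)/146 = 146(146 − 1)/(2·146) = (146 − 1)/2.
Hence E[X] = Σ_{i=1}^{146} (146 − i)/146 = 145/2 ≈ 72.500.

E[X] = 145/2 = 72.500.


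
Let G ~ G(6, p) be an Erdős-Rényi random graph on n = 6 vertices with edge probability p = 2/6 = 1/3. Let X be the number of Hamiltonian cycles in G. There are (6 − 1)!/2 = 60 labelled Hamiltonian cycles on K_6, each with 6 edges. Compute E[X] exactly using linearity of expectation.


K_6 has (6 − 1)!/2 = 60 labelled Hamiltonian cycles.
For each such Hamiltonian cycle H, let X_H = 1 if all 6 edges of H are present in G. Then P[X_H = 1] = p^{6} = (1/3)^{6} = 1/729.
By linearity of expectation: E[X] = Σ_H E[X_H] = 60 · p^{6} = 60 · 1/729 = 20/243.
Numerically: E[X] ≈ 0.082305.

E[X] = 60 · (1/3)^{6} = 20/243 ≈ 0.082305.


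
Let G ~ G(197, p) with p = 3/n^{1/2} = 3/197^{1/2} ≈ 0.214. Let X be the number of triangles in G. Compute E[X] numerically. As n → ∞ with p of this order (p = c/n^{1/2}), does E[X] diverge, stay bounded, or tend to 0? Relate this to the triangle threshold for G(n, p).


Number of potential triangles: C(197, 3) = 1254890.
Each occurs with probability p³ ≈ (0.214)³ ≈ 9.76482e-03.
By linearity: E[X] = C(197, 3)·p³ ≈ 1254890 · 9.76482e-03 ≈ 12253.780.
Since α = 1/2 < 1, p = c/n^{1/2} ≫ 1/n is above the triangle threshold p ~ 1/n. Asymptotically E[X] ~ (c³/6)·n^{3(1−α)} = (3³/6)·n^{1.5} → ∞; triangles are abundant w.h.p.

E[X] ≈ 12253.780; in regime p = Θ(1/n^{1/2}) E[X] diverges (above the triangle threshold p ~ 1/n).


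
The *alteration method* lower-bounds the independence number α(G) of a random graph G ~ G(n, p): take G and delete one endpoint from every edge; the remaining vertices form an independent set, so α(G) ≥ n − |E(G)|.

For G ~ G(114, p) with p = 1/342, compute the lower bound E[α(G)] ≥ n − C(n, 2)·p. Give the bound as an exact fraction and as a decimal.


E[|E(G)|] = C(114, 2)·p = 6441 · (1/342) = 113/6.
E[α(G)] ≥ n − E[|E(G)|] = 114 − 113/6 = 571/6.
Numerically: ≈ 95.167.
(This is only a lower bound; the true E[α(G)] may be larger.)

E[α(G)] ≥ 571/6 ≈ 95.167.


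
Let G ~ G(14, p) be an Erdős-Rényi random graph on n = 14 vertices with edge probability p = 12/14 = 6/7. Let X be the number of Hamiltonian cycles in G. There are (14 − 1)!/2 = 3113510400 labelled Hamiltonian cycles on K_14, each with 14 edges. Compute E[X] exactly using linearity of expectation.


K_14 has (14 − 1)!/2 = 3113510400 labelled Hamiltonian cycles.
For each such Hamiltonian cycle H, let X_H = 1 if all 14 edges of H are present in G. Then P[X_H = 1] = p^{14} = (6/7)^{14} = 78364164096/678223072849.
By linearity of expectation: E[X] = Σ_H E[X_H] = 3113510400 · p^{14} = 3113510400 · 78364164096/678223072849 = 34855377128600371200/96889010407.
Numerically: E[X] ≈ 3.5975e+08.

E[X] = 3113510400 · (6/7)^{14} = 34855377128600371200/96889010407 ≈ 3.5975e+08.


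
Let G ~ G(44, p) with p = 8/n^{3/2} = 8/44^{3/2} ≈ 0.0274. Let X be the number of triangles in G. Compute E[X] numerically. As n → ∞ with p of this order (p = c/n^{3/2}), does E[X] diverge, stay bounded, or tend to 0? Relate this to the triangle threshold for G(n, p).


Number of potential triangles: C(44, 3) = 13244.
Each occurs with probability p³ ≈ (0.0274)³ ≈ 2.05936e-05.
By linearity: E[X] = C(44, 3)·p³ ≈ 13244 · 2.05936e-05 ≈ 0.273.
Since α = 3/2 > 1, p = c/n^{3/2} = o(1/n) is below the triangle threshold p ~ 1/n. Asymptotically E[X] ~ (c³/6)·n^{3(1−α)} = (8³/6)·n^{-1.5} → 0, so by Markov's inequality G has no triangles w.h.p.

E[X] ≈ 0.273; in regime p = Θ(1/n^{3/2}) E[X] tends to 0 (below the triangle threshold p ~ 1/n).


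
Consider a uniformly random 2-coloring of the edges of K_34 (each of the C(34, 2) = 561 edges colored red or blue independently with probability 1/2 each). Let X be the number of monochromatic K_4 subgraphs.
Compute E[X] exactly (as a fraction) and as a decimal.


Let X = Σ_S X_S over the C(34, 4) = 46376 subsets S of size 4, where X_S = 1 if the K_4 on S is monochromatic.
For a fixed S, the K_4 on S has C(4, 2) = 6 edges. P[all 6 edges red] = (1/2)^6, and likewise for blue, so P[monochromatic] = 2·(1/2)^6 = 2^{1 − 6} = 1/32.
By linearity: E[X] = C(34, 4) · 2^{1 − 6} = 46376 · 1/32 = 5797/4.
Numerically: E[X] ≈ 1449.2500.

E[X] = C(34,4)·2^(1−C(4,2)) = 5797/4 ≈ 1449.2500.


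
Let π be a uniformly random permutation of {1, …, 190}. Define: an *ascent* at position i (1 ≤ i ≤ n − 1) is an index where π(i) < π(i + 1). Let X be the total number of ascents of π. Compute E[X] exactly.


Write X = Σ X_I over i = 1, …, 189, with X_I the indicator of one ascent.
There are 189 indicators.
For each fixed i, the pair (π(i), π(i+1)) is a uniformly random ordered pair of distinct values from {1, …, 190}; by symmetry P[π(i) < π(i+1)] = 1/2.
By linearity: E[X] = 189 · (1/2) = (190 − 1) · (1/2) = 189/2 ≈ 94.500.

E[X] = 189/2 = 94.500.


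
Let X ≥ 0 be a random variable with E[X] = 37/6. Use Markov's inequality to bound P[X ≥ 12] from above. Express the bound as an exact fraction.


μ = E[X] = 37/6, a = 12.
Markov: P[X ≥ 12] ≤ μ/a = (37/6)/12 = 37/72.
Numerically: ≈ 0.514.
(Since a = 12 > μ = 6.167, the bound 37/72 is < 1 and informative.)

P[X ≥ 12] ≤ 37/72 ≈ 0.514.


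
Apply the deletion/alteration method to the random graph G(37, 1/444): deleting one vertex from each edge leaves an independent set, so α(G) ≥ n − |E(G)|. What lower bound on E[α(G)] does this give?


E[|E(G)|] = C(37, 2)·p = 666 · (1/444) = 3/2.
E[α(G)] ≥ n − E[|E(G)|] = 37 − 3/2 = 71/2.
Numerically: ≈ 35.50000.
(This is only a lower bound; the true E[α(G)] may be larger.)

E[α(G)] ≥ 71/2 ≈ 35.50000.


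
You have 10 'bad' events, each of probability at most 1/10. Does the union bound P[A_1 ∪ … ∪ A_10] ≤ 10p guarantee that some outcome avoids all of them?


Union bound: P[∪_{i=1}^{10} A_i] ≤ Σ_i P[A_i] ≤ 10·p = 10·(1/10) = 1.
Numerically: 1 ≈ 1.000000.
Is 1 < 1? NO.
Since the bound 1 is ≥ 1, the union bound is uninformative here; it does NOT by itself certify existence.

10·p = 1 ≈ 1.000000; existence NOT certified by the union bound.


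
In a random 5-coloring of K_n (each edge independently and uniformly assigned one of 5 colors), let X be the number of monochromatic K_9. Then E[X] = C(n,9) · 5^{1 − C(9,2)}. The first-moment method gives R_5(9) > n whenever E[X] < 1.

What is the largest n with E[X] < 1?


We need C(n, 9) · 5^{1 − 36} < 1, i.e. C(n, 9) < 5^{36 − 1} = 2910383045673370361328125.
Check values of n near the boundary:
  n = 2168: C(2168, 9) = 2867804175977929537095120; 2867804175977929537095120 < 2910383045673370361328125? YES
  n = 2169: C(2169, 9) = 2879753360044504243499683; 2879753360044504243499683 < 2910383045673370361328125? YES
  n = 2170: C(2170, 9) = 2891746779868845075610510; 2891746779868845075610510 < 2910383045673370361328125? YES
  n = 2171: C(2171, 9) = 2903784578674959601827205; 2903784578674959601827205 < 2910383045673370361328125? YES
  n = 2172: C(2172, 9) = 2915866900084148060642020; 2915866900084148060642020 < 2910383045673370361328125? NO
  n = 2173: C(2173, 9) = 2927993888115921319674265; 2927993888115921319674265 < 2910383045673370361328125? NO
  n = 2174: C(2174, 9) = 2940165687188920530702934; 2940165687188920530702934 < 2910383045673370361328125? NO
The largest n with C(n, 9) < 2910383045673370361328125 is n = 2171 (where E[X] = 580756915734991920365441/582076609134674072265625 ≈ 0.99773). Hence R_5(9) > 2171, i.e. R_5(9) ≥ 2172.

Largest n = 2171; hence R_5(9) > 2171.


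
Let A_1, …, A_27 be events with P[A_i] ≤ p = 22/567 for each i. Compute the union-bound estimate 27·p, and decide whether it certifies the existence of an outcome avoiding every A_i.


Union bound: P[∪_{i=1}^{27} A_i] ≤ Σ_i P[A_i] ≤ 27·p = 27·(22/567) = 22/21.
Numerically: 22/21 ≈ 1.0476190.
Is 22/21 < 1? NO.
Since the bound 22/21 is ≥ 1, the union bound is uninformative here; it does NOT by itself certify existence.

27·p = 22/21 ≈ 1.0476190; existence NOT certified by the union bound.


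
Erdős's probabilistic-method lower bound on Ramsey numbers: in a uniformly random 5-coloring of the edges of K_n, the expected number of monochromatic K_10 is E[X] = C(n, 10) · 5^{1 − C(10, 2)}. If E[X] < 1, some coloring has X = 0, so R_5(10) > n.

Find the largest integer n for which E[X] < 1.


We need C(n, 10) · 5^{1 − 45} < 1, i.e. C(n, 10) < 5^{45 − 1} = 5684341886080801486968994140625.
Check values of n near the boundary:
  n = 5387: C(5387, 10) = 5624406917627224603154306376491; 5624406917627224603154306376491 < 5684341886080801486968994140625? YES
  n = 5388: C(5388, 10) = 5634865093375880654852250419586; 5634865093375880654852250419586 < 5684341886080801486968994140625? YES
  n = 5389: C(5389, 10) = 5645340767466558997768874792926; 5645340767466558997768874792926 < 5684341886080801486968994140625? YES
  n = 5390: C(5390, 10) = 5655833965919099070255434039753; 5655833965919099070255434039753 < 5684341886080801486968994140625? YES
  n = 5391: C(5391, 10) = 5666344714787188828795213697883; 5666344714787188828795213697883 < 5684341886080801486968994140625? YES
  n = 5392: C(5392, 10) = 5676873040158402483252283957448; 5676873040158402483252283957448 < 5684341886080801486968994140625? YES
  n = 5393: C(5393, 10) = 5687418968154238267170642278008; 5687418968154238267170642278008 < 5684341886080801486968994140625? NO
  n = 5394: C(5394, 10) = 5697982524930156243149785372878; 5697982524930156243149785372878 < 5684341886080801486968994140625? NO
  n = 5395: C(5395, 10) = 5708563736675616143322765475706; 5708563736675616143322765475706 < 5684341886080801486968994140625? NO
The largest n with C(n, 10) < 5684341886080801486968994140625 is n = 5392 (where E[X] = 5676873040158402483252283957448/5684341886080801486968994140625 ≈ 0.99869). Hence R_5(10) > 5392, i.e. R_5(10) ≥ 5393.

Largest n = 5392; hence R_5(10) > 5392.


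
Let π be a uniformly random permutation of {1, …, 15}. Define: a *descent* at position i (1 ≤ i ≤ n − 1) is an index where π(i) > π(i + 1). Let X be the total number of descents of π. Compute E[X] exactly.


Write X = Σ X_I over i = 1, …, 14, with X_I the indicator of one descent.
There are 14 indicators.
For each fixed i, the pair (π(i), π(i+1)) is a uniformly random ordered pair of distinct values from {1, …, 15}; by symmetry P[π(i) > π(i+1)] = 1/2.
By linearity: E[X] = 14 · (1/2) = (15 − 1) · (1/2) = 7 ≈ 7.00000.

E[X] = 7 = 7.00000.


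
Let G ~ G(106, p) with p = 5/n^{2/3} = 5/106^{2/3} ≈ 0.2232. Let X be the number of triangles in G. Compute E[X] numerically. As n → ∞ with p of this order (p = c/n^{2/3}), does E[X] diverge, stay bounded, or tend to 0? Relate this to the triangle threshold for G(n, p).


Number of potential triangles: C(106, 3) = 192920.
Each occurs with probability p³ ≈ (0.2232)³ ≈ 1.112496e-02.
By linearity: E[X] = C(106, 3)·p³ ≈ 192920 · 1.112496e-02 ≈ 2146.2264.
Since α = 2/3 < 1, p = c/n^{2/3} ≫ 1/n is above the triangle threshold p ~ 1/n. Asymptotically E[X] ~ (c³/6)·n^{3(1−α)} = (5³/6)·n^{1} → ∞; triangles are abundant w.h.p.

E[X] ≈ 2146.2264; in regime p = Θ(1/n^{2/3}) E[X] diverges (above the triangle threshold p ~ 1/n).
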